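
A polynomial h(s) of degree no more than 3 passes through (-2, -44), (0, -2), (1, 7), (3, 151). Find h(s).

Using the Lagrange interpolation formula with nodes -2, 0, 1, 3:
  L_0(s) = s(s - 1)(s - 3) / -30
  L_1(s) = (s + 2)(s - 1)(s - 3) / 6
  L_2(s) = (s + 2)s(s - 3) / -6
  L_3(s) = (s + 2)s(s - 1) / 30
Then h(s) = -44·L_0(s) - 2·L_1(s) + 7·L_2(s) + 151·L_3(s).
Expanding and collecting terms gives h(s) = 5s^3 + s^2 + 3s - 2.
Check: h(1) = 7. ✓

h(s) = 5s^3 + s^2 + 3s - 2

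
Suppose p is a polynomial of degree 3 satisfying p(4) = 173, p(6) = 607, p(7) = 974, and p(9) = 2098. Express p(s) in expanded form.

p(s) = 3s^3 - s^2 - s + 1

Write p(s) = as^3 + bs^2 + cs + d. Substituting each data point gives a linear system:
  64a + 16b + 4c + d = 173
  216a + 36b + 6c + d = 607
  343a + 49b + 7c + d = 974
  729a + 81b + 9c + d = 2098
Solving the system yields a = 3, b = -1, c = -1, d = 1.
So p(s) = 3s^3 - s^2 - s + 1.
Check: p(4) = 173. ✓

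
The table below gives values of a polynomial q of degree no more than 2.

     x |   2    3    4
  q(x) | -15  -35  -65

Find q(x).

Using the Lagrange interpolation formula with nodes 2, 3, 4:
  L_0(x) = (x - 3)(x - 4) / 2
  L_1(x) = (x - 2)(x - 4) / -1
  L_2(x) = (x - 2)(x - 3) / 2
Then q(x) = -15·L_0(x) - 35·L_1(x) - 65·L_2(x).
Expanding and collecting terms gives q(x) = -5x² + 5x - 5.
Check: q(3) = -35. ✓

q(x) = -5x^2 + 5x - 5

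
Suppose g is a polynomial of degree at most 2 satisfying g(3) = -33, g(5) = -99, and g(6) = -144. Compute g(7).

-197

Using the Lagrange interpolation formula with nodes 3, 5, 6:
  L_0(s) = (s - 5)(s - 6) / 6
  L_1(s) = (s - 3)(s - 6) / -2
  L_2(s) = (s - 3)(s - 5) / 3
Then g(s) = -33·L_0(s) - 99·L_1(s) - 144·L_2(s).
Expanding and collecting terms gives g(s) = -4s² - s + 6.
Evaluating at s = 7: g(7) = -197.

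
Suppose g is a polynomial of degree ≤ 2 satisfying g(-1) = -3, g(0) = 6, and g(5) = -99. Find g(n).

Write g(n) = an^2 + bn + c. Substituting each data point gives a linear system:
  a - b + c = -3
  c = 6
  25a + 5b + c = -99
Solving the system yields a = -5, b = 4, c = 6.
So g(n) = -5n² + 4n + 6.
Check: g(5) = -99. ✓

g(n) = -5n^2 + 4n + 6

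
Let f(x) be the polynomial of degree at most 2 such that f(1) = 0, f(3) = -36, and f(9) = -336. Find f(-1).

Write f(x) = ax^2 + bx + c. Substituting each data point gives a linear system:
  a + b + c = 0
  9a + 3b + c = -36
  81a + 9b + c = -336
Solving the system yields a = -4, b = -2, c = 6.
So f(x) = -4x^2 - 2x + 6.
Then f(-1) = 4.

4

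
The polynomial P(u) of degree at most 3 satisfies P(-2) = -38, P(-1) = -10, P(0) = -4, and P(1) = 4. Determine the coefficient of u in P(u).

3

Write P(u) = au^3 + bu^2 + cu + d. Substituting each data point gives a linear system:
  -8a + 4b - 2c + d = -38
  -a + b - c + d = -10
  d = -4
  a + b + c + d = 4
Solving the system yields a = 4, b = 1, c = 3, d = -4.
So P(u) = 4u³ + u² + 3u - 4.
The coefficient of u is 3.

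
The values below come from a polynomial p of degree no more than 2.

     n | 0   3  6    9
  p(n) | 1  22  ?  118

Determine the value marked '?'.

The 3 known points determine the degree-2 polynomial uniquely.
Write p(n) = an^2 + bn + c. Substituting each data point gives a linear system:
  c = 1
  9a + 3b + c = 22
  81a + 9b + c = 118
Solving the system yields a = 1, b = 4, c = 1.
So p(n) = n^2 + 4n + 1.
Then p(6) = 61.

61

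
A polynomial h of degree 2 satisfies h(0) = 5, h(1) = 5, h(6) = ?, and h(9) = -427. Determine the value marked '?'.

The 3 known points determine the degree-2 polynomial uniquely.
Write h(t) = at^2 + bt + c. Substituting each data point gives a linear system:
  c = 5
  a + b + c = 5
  81a + 9b + c = -427
Solving the system yields a = -6, b = 6, c = 5.
So h(t) = -6t^2 + 6t + 5.
Then h(6) = -175.

-175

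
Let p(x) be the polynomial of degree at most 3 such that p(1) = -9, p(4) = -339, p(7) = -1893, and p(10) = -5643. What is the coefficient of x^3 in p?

Write p(x) = ax^3 + bx^2 + cx + d. Substituting each data point gives a linear system:
  a + b + c + d = -9
  64a + 16b + 4c + d = -339
  343a + 49b + 7c + d = -1893
  1000a + 100b + 10c + d = -5643
Solving the system yields a = -6, b = 4, c = -4, d = -3.
So p(x) = -6x^3 + 4x^2 - 4x - 3.
The leading coefficient is -6.

-6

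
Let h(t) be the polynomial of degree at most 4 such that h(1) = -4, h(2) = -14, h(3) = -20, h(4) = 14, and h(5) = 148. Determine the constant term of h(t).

Write h(t) = at^4 + bt^3 + ct^2 + dt + e. Substituting each data point gives a linear system:
  a + b + c + d + e = -4
  16a + 8b + 4c + 2d + e = -14
  81a + 27b + 9c + 3d + e = -20
  256a + 64b + 16c + 4d + e = 14
  625a + 125b + 25c + 5d + e = 148
Solving the system yields a = 1, b = -4, c = 1, d = 0, e = -2.
So h(t) = t⁴ - 4t³ + t² - 2.
The constant term is -2.

-2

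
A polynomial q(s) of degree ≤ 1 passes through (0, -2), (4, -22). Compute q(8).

Write q(s) = as + b. Substituting each data point gives a linear system:
  b = -2
  4a + b = -22
Solving the system yields a = -5, b = -2.
So q(s) = -5s - 2.
Then q(8) = -42.

-42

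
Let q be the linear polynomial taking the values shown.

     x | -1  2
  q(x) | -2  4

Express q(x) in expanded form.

q(x) = 2x

Using the Lagrange interpolation formula with nodes -1, 2:
  L_0(x) = (x - 2) / -3
  L_1(x) = (x + 1) / 3
Then q(x) = -2·L_0(x) + 4·L_1(x).
Expanding and collecting terms gives q(x) = 2x.
Check: q(2) = 4. ✓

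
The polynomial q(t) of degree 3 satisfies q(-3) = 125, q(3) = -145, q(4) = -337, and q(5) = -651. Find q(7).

-1765

Using the Lagrange interpolation formula with nodes -3, 3, 4, 5:
  L_0(t) = (t - 3)(t - 4)(t - 5) / -336
  L_1(t) = (t + 3)(t - 4)(t - 5) / 12
  L_2(t) = (t + 3)(t - 3)(t - 5) / -7
  L_3(t) = (t + 3)(t - 3)(t - 4) / 16
Then q(t) = 125·L_0(t) - 145·L_1(t) - 337·L_2(t) - 651·L_3(t).
Expanding and collecting terms gives q(t) = -5t^3 - t^2 - 1.
Evaluating at t = 7: q(7) = -1765.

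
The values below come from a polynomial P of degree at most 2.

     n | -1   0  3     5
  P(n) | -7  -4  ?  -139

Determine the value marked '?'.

-55

The 3 known points determine the degree-2 polynomial uniquely.
Write P(n) = an^2 + bn + c. Substituting each data point gives a linear system:
  a - b + c = -7
  c = -4
  25a + 5b + c = -139
Solving the system yields a = -5, b = -2, c = -4.
So P(n) = -5n² - 2n - 4.
Then P(3) = -55.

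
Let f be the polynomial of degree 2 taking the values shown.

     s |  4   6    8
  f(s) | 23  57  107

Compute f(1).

Using the Lagrange interpolation formula with nodes 4, 6, 8:
  L_0(s) = (s - 6)(s - 8) / 8
  L_1(s) = (s - 4)(s - 8) / -4
  L_2(s) = (s - 4)(s - 6) / 8
Then f(s) = 23·L_0(s) + 57·L_1(s) + 107·L_2(s).
Expanding and collecting terms gives f(s) = 2s² - 3s + 3.
Evaluating at s = 1: f(1) = 2.

2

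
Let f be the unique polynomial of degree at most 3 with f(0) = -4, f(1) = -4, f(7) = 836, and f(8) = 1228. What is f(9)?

1724

Using the Lagrange interpolation formula with nodes 0, 1, 7, 8:
  L_0(s) = (s - 1)(s - 7)(s - 8) / -56
  L_1(s) = s(s - 7)(s - 8) / 42
  L_2(s) = s(s - 1)(s - 8) / -42
  L_3(s) = s(s - 1)(s - 7) / 56
Then f(s) = -4·L_0(s) - 4·L_1(s) + 836·L_2(s) + 1228·L_3(s).
Expanding and collecting terms gives f(s) = 2s³ + 4s² - 6s - 4.
Evaluating at s = 9: f(9) = 1724.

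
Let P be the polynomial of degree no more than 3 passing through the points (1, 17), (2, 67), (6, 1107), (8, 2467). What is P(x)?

Write P(x) = ax^3 + bx^2 + cx + d. Substituting each data point gives a linear system:
  a + b + c + d = 17
  8a + 4b + 2c + d = 67
  216a + 36b + 6c + d = 1107
  512a + 64b + 8c + d = 2467
Solving the system yields a = 4, b = 6, c = 4, d = 3.
So P(x) = 4x^3 + 6x^2 + 4x + 3.
Check: P(6) = 1107. ✓

P(x) = 4x^3 + 6x^2 + 4x + 3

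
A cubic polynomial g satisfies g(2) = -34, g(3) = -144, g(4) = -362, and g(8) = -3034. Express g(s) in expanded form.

g(s) = -6s^3 + 4s + 6

Write g(s) = as^3 + bs^2 + cs + d. Substituting each data point gives a linear system:
  8a + 4b + 2c + d = -34
  27a + 9b + 3c + d = -144
  64a + 16b + 4c + d = -362
  512a + 64b + 8c + d = -3034
Solving the system yields a = -6, b = 0, c = 4, d = 6.
So g(s) = -6s³ + 4s + 6.
Check: g(8) = -3034. ✓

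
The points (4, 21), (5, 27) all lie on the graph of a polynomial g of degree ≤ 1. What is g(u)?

g(u) = 6u - 3

Write g(u) = au + b. Substituting each data point gives a linear system:
  4a + b = 21
  5a + b = 27
Solving the system yields a = 6, b = -3.
So g(u) = 6u - 3.
Check: g(4) = 21. ✓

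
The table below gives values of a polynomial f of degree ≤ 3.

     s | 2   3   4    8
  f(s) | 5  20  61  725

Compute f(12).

Write f(s) = as^3 + bs^2 + cs + d. Substituting each data point gives a linear system:
  8a + 4b + 2c + d = 5
  27a + 9b + 3c + d = 20
  64a + 16b + 4c + d = 61
  512a + 64b + 8c + d = 725
Solving the system yields a = 2, b = -5, c = 2, d = 5.
So f(s) = 2s^3 - 5s^2 + 2s + 5.
Then f(12) = 2765.

2765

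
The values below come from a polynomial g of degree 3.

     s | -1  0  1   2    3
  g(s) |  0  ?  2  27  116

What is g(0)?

The 4 known points determine the degree-3 polynomial uniquely.
Write g(s) = as^3 + bs^2 + cs + d. Substituting each data point gives a linear system:
  -a + b - c + d = 0
  a + b + c + d = 2
  8a + 4b + 2c + d = 27
  27a + 9b + 3c + d = 116
Solving the system yields a = 6, b = -4, c = -5, d = 5.
So g(s) = 6s^3 - 4s^2 - 5s + 5.
Then g(0) = 5.

5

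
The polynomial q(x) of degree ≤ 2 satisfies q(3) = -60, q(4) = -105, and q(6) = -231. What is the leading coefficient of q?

-6

Write q(x) = ax^2 + bx + c. Substituting each data point gives a linear system:
  9a + 3b + c = -60
  16a + 4b + c = -105
  36a + 6b + c = -231
Solving the system yields a = -6, b = -3, c = 3.
So q(x) = -6x^2 - 3x + 3.
The leading coefficient is -6.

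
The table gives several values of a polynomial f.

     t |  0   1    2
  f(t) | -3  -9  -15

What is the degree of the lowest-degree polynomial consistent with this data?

Forward differences of the values at t = 0, 1, 2:
  f  : -3  -9  -15
  Δ  : -6  -6
  Δ^2: 0
The first differences are constant (-6) and nonzero, while all higher differences vanish, so the minimal degree is 1.

1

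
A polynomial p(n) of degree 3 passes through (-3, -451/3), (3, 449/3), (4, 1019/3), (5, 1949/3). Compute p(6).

Using the Lagrange interpolation formula with nodes -3, 3, 4, 5:
  L_0(n) = (n - 3)(n - 4)(n - 5) / -336
  L_1(n) = (n + 3)(n - 4)(n - 5) / 12
  L_2(n) = (n + 3)(n - 3)(n - 5) / -7
  L_3(n) = (n + 3)(n - 3)(n - 4) / 16
Then p(n) = -451/3·L_0(n) + 449/3·L_1(n) + 1019/3·L_2(n) + 1949/3·L_3(n).
Expanding and collecting terms gives p(n) = 5n^3 + 5n - 1/3.
Evaluating at n = 6: p(6) = 3329/3.

3329/3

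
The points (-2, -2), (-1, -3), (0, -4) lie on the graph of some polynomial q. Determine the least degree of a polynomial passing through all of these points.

1

Forward differences of the values at n = -2, -1, 0:
  q  : -2  -3  -4
  Δ  : -1  -1
  Δ^2: 0
The first differences are constant (-1) and nonzero, while all higher differences vanish, so the minimal degree is 1.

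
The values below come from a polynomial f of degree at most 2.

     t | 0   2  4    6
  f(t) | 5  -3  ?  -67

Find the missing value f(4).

-27

The 3 known points determine the degree-2 polynomial uniquely.
Write f(t) = at^2 + bt + c. Substituting each data point gives a linear system:
  c = 5
  4a + 2b + c = -3
  36a + 6b + c = -67
Solving the system yields a = -2, b = 0, c = 5.
So f(t) = -2t^2 + 5.
Then f(4) = -27.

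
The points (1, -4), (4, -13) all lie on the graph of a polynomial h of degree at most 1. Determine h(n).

h(n) = -3n - 1

Using the Lagrange interpolation formula with nodes 1, 4:
  L_0(n) = (n - 4) / -3
  L_1(n) = (n - 1) / 3
Then h(n) = -4·L_0(n) - 13·L_1(n).
Expanding and collecting terms gives h(n) = -3n - 1.
Check: h(1) = -4. ✓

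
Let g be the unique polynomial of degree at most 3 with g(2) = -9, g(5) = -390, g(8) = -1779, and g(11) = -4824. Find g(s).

Write g(s) = as^3 + bs^2 + cs + d. Substituting each data point gives a linear system:
  8a + 4b + 2c + d = -9
  125a + 25b + 5c + d = -390
  512a + 64b + 8c + d = -1779
  1331a + 121b + 11c + d = -4824
Solving the system yields a = -4, b = 4, c = 1, d = 5.
So g(s) = -4s³ + 4s² + s + 5.
Check: g(5) = -390. ✓

g(s) = -4s^3 + 4s^2 + s + 5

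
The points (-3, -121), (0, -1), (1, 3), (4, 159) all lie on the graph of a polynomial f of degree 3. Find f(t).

Using the Lagrange interpolation formula with nodes -3, 0, 1, 4:
  L_0(t) = t(t - 1)(t - 4) / -84
  L_1(t) = (t + 3)(t - 1)(t - 4) / 12
  L_2(t) = (t + 3)t(t - 4) / -12
  L_3(t) = (t + 3)t(t - 1) / 84
Then f(t) = -121·L_0(t) - 1·L_1(t) + 3·L_2(t) + 159·L_3(t).
Expanding and collecting terms gives f(t) = 3t^3 - 3t^2 + 4t - 1.
Check: f(0) = -1. ✓

f(t) = 3t^3 - 3t^2 + 4t - 1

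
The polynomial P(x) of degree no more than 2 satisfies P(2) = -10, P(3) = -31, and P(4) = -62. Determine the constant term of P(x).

2

Write P(x) = ax^2 + bx + c. Substituting each data point gives a linear system:
  4a + 2b + c = -10
  9a + 3b + c = -31
  16a + 4b + c = -62
Solving the system yields a = -5, b = 4, c = 2.
So P(x) = -5x² + 4x + 2.
The constant term is 2.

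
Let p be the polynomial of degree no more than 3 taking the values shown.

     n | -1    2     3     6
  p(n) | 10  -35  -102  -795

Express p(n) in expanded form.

Using the Lagrange interpolation formula with nodes -1, 2, 3, 6:
  L_0(n) = (n - 2)(n - 3)(n - 6) / -84
  L_1(n) = (n + 1)(n - 3)(n - 6) / 12
  L_2(n) = (n + 1)(n - 2)(n - 6) / -12
  L_3(n) = (n + 1)(n - 2)(n - 3) / 84
Then p(n) = 10·L_0(n) - 35·L_1(n) - 102·L_2(n) - 795·L_3(n).
Expanding and collecting terms gives p(n) = -4n^3 + 3n^2 - 6n - 3.
Check: p(-1) = 10. ✓

p(n) = -4n^3 + 3n^2 - 6n - 3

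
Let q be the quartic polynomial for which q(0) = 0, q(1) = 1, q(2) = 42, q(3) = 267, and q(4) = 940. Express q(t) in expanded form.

Write q(t) = at^4 + bt^3 + ct^2 + dt + e. Substituting each data point gives a linear system:
  e = 0
  a + b + c + d + e = 1
  16a + 8b + 4c + 2d + e = 42
  81a + 27b + 9c + 3d + e = 267
  256a + 64b + 16c + 4d + e = 940
Solving the system yields a = 5, b = -6, c = 3, d = -1, e = 0.
So q(t) = 5t^4 - 6t^3 + 3t^2 - t.
Check: q(1) = 1. ✓

q(t) = 5t^4 - 6t^3 + 3t^2 - t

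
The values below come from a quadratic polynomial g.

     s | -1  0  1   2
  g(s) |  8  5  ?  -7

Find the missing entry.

The 3 known points determine the degree-2 polynomial uniquely.
Write g(s) = as^2 + bs + c. Substituting each data point gives a linear system:
  a - b + c = 8
  c = 5
  4a + 2b + c = -7
Solving the system yields a = -1, b = -4, c = 5.
So g(s) = -s² - 4s + 5.
Then g(1) = 0.

0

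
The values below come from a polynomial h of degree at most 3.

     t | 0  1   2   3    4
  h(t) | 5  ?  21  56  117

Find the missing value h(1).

6

The 4 known points determine the degree-3 polynomial uniquely.
Write h(t) = at^3 + bt^2 + ct + d. Substituting each data point gives a linear system:
  d = 5
  8a + 4b + 2c + d = 21
  27a + 9b + 3c + d = 56
  64a + 16b + 4c + d = 117
Solving the system yields a = 1, b = 4, c = -4, d = 5.
So h(t) = t^3 + 4t^2 - 4t + 5.
Then h(1) = 6.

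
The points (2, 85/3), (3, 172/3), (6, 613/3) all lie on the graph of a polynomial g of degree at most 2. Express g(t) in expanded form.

g(t) = 5t^2 + 4t + 1/3

Using the Lagrange interpolation formula with nodes 2, 3, 6:
  L_0(t) = (t - 3)(t - 6) / 4
  L_1(t) = (t - 2)(t - 6) / -3
  L_2(t) = (t - 2)(t - 3) / 12
Then g(t) = 85/3·L_0(t) + 172/3·L_1(t) + 613/3·L_2(t).
Expanding and collecting terms gives g(t) = 5t² + 4t + 1/3.
Check: g(6) = 613/3. ✓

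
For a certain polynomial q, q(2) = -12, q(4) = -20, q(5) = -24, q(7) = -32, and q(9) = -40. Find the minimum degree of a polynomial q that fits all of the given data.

1

Divided differences on the nodes 2, 4, 5, 7, 9:
  order 0: -12  -20  -24  -32  -40
  order 1: -4  -4  -4  -4
  order 2: 0  0  0
  order 3: 0  0
  order 4: 0
The order-1 divided differences are all -4 (nonzero) and every higher order vanishes, so the data lies on a polynomial of degree exactly 1.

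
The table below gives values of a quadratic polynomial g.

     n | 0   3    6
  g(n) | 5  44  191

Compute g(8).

349

Write g(n) = an^2 + bn + c. Substituting each data point gives a linear system:
  c = 5
  9a + 3b + c = 44
  36a + 6b + c = 191
Solving the system yields a = 6, b = -5, c = 5.
So g(n) = 6n² - 5n + 5.
Then g(8) = 349.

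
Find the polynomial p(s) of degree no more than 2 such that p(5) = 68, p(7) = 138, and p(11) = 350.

Using the Lagrange interpolation formula with nodes 5, 7, 11:
  L_0(s) = (s - 7)(s - 11) / 12
  L_1(s) = (s - 5)(s - 11) / -8
  L_2(s) = (s - 5)(s - 7) / 24
Then p(s) = 68·L_0(s) + 138·L_1(s) + 350·L_2(s).
Expanding and collecting terms gives p(s) = 3s² - s - 2.
Check: p(5) = 68. ✓

p(s) = 3s^2 - s - 2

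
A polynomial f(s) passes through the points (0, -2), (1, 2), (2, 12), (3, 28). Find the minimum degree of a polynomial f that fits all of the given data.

2

Forward differences of the values at s = 0, 1, 2, 3:
  f  : -2  2  12  28
  Δ  : 4  10  16
  Δ^2: 6  6
  Δ^3: 0
The second differences are constant (6) and nonzero, while all higher differences vanish, so the minimal degree is 2.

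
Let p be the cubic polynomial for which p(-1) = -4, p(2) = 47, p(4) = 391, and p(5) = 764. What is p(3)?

Using the Lagrange interpolation formula with nodes -1, 2, 4, 5:
  L_0(t) = (t - 2)(t - 4)(t - 5) / -90
  L_1(t) = (t + 1)(t - 4)(t - 5) / 18
  L_2(t) = (t + 1)(t - 2)(t - 5) / -10
  L_3(t) = (t + 1)(t - 2)(t - 4) / 18
Then p(t) = -4·L_0(t) + 47·L_1(t) + 391·L_2(t) + 764·L_3(t).
Expanding and collecting terms gives p(t) = 6t³ + t² - 2t - 1.
Evaluating at t = 3: p(3) = 164.

164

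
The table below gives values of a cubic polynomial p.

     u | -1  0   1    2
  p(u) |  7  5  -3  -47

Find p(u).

Write p(u) = au^3 + bu^2 + cu + d. Substituting each data point gives a linear system:
  -a + b - c + d = 7
  d = 5
  a + b + c + d = -3
  8a + 4b + 2c + d = -47
Solving the system yields a = -5, b = -3, c = 0, d = 5.
So p(u) = -5u^3 - 3u^2 + 5.
Check: p(-1) = 7. ✓

p(u) = -5u^3 - 3u^2 + 5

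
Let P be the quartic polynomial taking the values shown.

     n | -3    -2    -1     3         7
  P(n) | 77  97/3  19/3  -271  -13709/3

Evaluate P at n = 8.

Using the Lagrange interpolation formula with nodes -3, -2, -1, 3, 7:
  L_0(n) = (n + 2)(n + 1)(n - 3)(n - 7) / 120
  L_1(n) = (n + 3)(n + 1)(n - 3)(n - 7) / -45
  L_2(n) = (n + 3)(n + 2)(n - 3)(n - 7) / 64
  L_3(n) = (n + 3)(n + 2)(n + 1)(n - 7) / -480
  L_4(n) = (n + 3)(n + 2)(n + 1)(n - 3) / 2880
Then P(n) = 77·L_0(n) + 97/3·L_1(n) + 19/3·L_2(n) - 271·L_3(n) - 13709/3·L_4(n).
Expanding and collecting terms gives P(n) = -n⁴ - 6n³ - (5/3)n² - 4n - 1.
Evaluating at n = 8: P(8) = -21923/3.

-21923/3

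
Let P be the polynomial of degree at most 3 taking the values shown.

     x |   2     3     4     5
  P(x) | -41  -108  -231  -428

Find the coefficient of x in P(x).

-5

Write P(x) = ax^3 + bx^2 + cx + d. Substituting each data point gives a linear system:
  8a + 4b + 2c + d = -41
  27a + 9b + 3c + d = -108
  64a + 16b + 4c + d = -231
  125a + 25b + 5c + d = -428
Solving the system yields a = -3, b = -1, c = -5, d = -3.
So P(x) = -3x^3 - x^2 - 5x - 3.
The coefficient of x is -5.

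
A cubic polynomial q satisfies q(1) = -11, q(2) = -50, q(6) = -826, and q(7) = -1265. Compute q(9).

-2563

Write q(u) = au^3 + bu^2 + cu + d. Substituting each data point gives a linear system:
  a + b + c + d = -11
  8a + 4b + 2c + d = -50
  216a + 36b + 6c + d = -826
  343a + 49b + 7c + d = -1265
Solving the system yields a = -3, b = -4, c = -6, d = 2.
So q(u) = -3u^3 - 4u^2 - 6u + 2.
Then q(9) = -2563.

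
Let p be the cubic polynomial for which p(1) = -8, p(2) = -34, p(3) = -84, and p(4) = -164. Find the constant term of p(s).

Write p(s) = as^3 + bs^2 + cs + d. Substituting each data point gives a linear system:
  a + b + c + d = -8
  8a + 4b + 2c + d = -34
  27a + 9b + 3c + d = -84
  64a + 16b + 4c + d = -164
Solving the system yields a = -1, b = -6, c = -1, d = 0.
So p(s) = -s³ - 6s² - s.
The constant term is 0.

0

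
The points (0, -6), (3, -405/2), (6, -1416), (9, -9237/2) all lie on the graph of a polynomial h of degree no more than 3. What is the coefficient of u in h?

-4

Write h(u) = au^3 + bu^2 + cu + d. Substituting each data point gives a linear system:
  d = -6
  27a + 9b + 3c + d = -405/2
  216a + 36b + 6c + d = -1416
  729a + 81b + 9c + d = -9237/2
Solving the system yields a = -6, b = -5/2, c = -4, d = -6.
So h(u) = -6u^3 - (5/2)u^2 - 4u - 6.
The coefficient of u is -4.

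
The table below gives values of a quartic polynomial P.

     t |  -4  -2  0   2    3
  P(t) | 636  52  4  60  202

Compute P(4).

Using the Lagrange interpolation formula with nodes -4, -2, 0, 2, 3:
  L_0(t) = (t + 2)t(t - 2)(t - 3) / 336
  L_1(t) = (t + 4)t(t - 2)(t - 3) / -80
  L_2(t) = (t + 4)(t + 2)(t - 2)(t - 3) / 48
  L_3(t) = (t + 4)(t + 2)t(t - 3) / -48
  L_4(t) = (t + 4)(t + 2)t(t - 2) / 105
Then P(t) = 636·L_0(t) + 52·L_1(t) + 4·L_2(t) + 60·L_3(t) + 202·L_4(t).
Expanding and collecting terms gives P(t) = 2t⁴ - t³ + 5t² + 6t + 4.
Evaluating at t = 4: P(4) = 556.

556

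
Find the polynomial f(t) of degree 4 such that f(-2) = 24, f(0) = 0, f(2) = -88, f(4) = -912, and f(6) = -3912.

Write f(t) = at^4 + bt^3 + ct^2 + dt + e. Substituting each data point gives a linear system:
  16a - 8b + 4c - 2d + e = 24
  e = 0
  16a + 8b + 4c + 2d + e = -88
  256a + 64b + 16c + 4d + e = -912
  1296a + 216b + 36c + 6d + e = -3912
Solving the system yields a = -2, b = -6, c = 0, d = -4, e = 0.
So f(t) = -2t^4 - 6t^3 - 4t.
Check: f(0) = 0. ✓

f(t) = -2t^4 - 6t^3 - 4t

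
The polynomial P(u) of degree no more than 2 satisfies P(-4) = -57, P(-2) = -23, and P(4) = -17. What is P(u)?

Using the Lagrange interpolation formula with nodes -4, -2, 4:
  L_0(u) = (u + 2)(u - 4) / 16
  L_1(u) = (u + 4)(u - 4) / -12
  L_2(u) = (u + 4)(u + 2) / 48
Then P(u) = -57·L_0(u) - 23·L_1(u) - 17·L_2(u).
Expanding and collecting terms gives P(u) = -2u^2 + 5u - 5.
Check: P(-4) = -57. ✓

P(u) = -2u^2 + 5u - 5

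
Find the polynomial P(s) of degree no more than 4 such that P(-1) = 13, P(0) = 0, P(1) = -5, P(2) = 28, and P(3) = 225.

P(s) = 4s^4 - 3s^3 - 6s

Write P(s) = as^4 + bs^3 + cs^2 + ds + e. Substituting each data point gives a linear system:
  a - b + c - d + e = 13
  e = 0
  a + b + c + d + e = -5
  16a + 8b + 4c + 2d + e = 28
  81a + 27b + 9c + 3d + e = 225
Solving the system yields a = 4, b = -3, c = 0, d = -6, e = 0.
So P(s) = 4s^4 - 3s^3 - 6s.
Check: P(-1) = 13. ✓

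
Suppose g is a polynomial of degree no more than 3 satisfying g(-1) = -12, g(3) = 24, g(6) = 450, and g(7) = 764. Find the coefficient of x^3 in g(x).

Write g(x) = ax^3 + bx^2 + cx + d. Substituting each data point gives a linear system:
  -a + b - c + d = -12
  27a + 9b + 3c + d = 24
  216a + 36b + 6c + d = 450
  343a + 49b + 7c + d = 764
Solving the system yields a = 3, b = -5, c = -2, d = -6.
So g(x) = 3x^3 - 5x^2 - 2x - 6.
The leading coefficient is 3.

3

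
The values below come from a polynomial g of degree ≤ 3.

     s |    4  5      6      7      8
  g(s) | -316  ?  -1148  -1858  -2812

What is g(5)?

On equispaced nodes a degree-3 polynomial has vanishing fourth forward difference, so
  g(4) - 4·g(5) + 6·g(6) - 4·g(7) + g(8) = 0.
Substituting the known values and solving for g(5):
  -4·g(5) = 2584
  g(5) = -646.

-646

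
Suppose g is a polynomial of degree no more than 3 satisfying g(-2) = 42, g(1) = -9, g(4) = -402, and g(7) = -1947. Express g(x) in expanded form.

g(x) = -5x^3 - 4x^2 - 6x + 6

Write g(x) = ax^3 + bx^2 + cx + d. Substituting each data point gives a linear system:
  -8a + 4b - 2c + d = 42
  a + b + c + d = -9
  64a + 16b + 4c + d = -402
  343a + 49b + 7c + d = -1947
Solving the system yields a = -5, b = -4, c = -6, d = 6.
So g(x) = -5x³ - 4x² - 6x + 6.
Check: g(4) = -402. ✓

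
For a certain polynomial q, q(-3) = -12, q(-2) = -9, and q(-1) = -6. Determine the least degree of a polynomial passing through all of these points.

Forward differences of the values at t = -3, -2, -1:
  q  : -12  -9  -6
  Δ  : 3  3
  Δ^2: 0
The first differences are constant (3) and nonzero, while all higher differences vanish, so the minimal degree is 1.

1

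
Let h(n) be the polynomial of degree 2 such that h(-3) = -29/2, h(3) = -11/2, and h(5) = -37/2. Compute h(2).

-2

Using the Lagrange interpolation formula with nodes -3, 3, 5:
  L_0(n) = (n - 3)(n - 5) / 48
  L_1(n) = (n + 3)(n - 5) / -12
  L_2(n) = (n + 3)(n - 3) / 16
Then h(n) = -29/2·L_0(n) - 11/2·L_1(n) - 37/2·L_2(n).
Expanding and collecting terms gives h(n) = -n² + (3/2)n - 1.
Evaluating at n = 2: h(2) = -2.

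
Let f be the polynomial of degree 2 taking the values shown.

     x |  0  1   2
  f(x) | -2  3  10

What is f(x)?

f(x) = x^2 + 4x - 2

Write f(x) = ax^2 + bx + c. Substituting each data point gives a linear system:
  c = -2
  a + b + c = 3
  4a + 2b + c = 10
Solving the system yields a = 1, b = 4, c = -2.
So f(x) = x² + 4x - 2.
Check: f(0) = -2. ✓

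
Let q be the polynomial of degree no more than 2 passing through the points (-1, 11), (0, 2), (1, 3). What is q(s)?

Write q(s) = as^2 + bs + c. Substituting each data point gives a linear system:
  a - b + c = 11
  c = 2
  a + b + c = 3
Solving the system yields a = 5, b = -4, c = 2.
So q(s) = 5s² - 4s + 2.
Check: q(-1) = 11. ✓

q(s) = 5s^2 - 4s + 2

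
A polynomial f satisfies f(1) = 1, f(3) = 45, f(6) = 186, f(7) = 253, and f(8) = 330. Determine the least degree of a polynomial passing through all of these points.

Divided differences on the nodes 1, 3, 6, 7, 8:
  order 0: 1  45  186  253  330
  order 1: 22  47  67  77
  order 2: 5  5  5
  order 3: 0  0
  order 4: 0
The order-2 divided differences are all 5 (nonzero) and every higher order vanishes, so the data lies on a polynomial of degree exactly 2.

2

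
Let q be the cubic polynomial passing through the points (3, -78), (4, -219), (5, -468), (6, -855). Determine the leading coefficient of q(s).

-5

Write q(s) = as^3 + bs^2 + cs + d. Substituting each data point gives a linear system:
  27a + 9b + 3c + d = -78
  64a + 16b + 4c + d = -219
  125a + 25b + 5c + d = -468
  216a + 36b + 6c + d = -855
Solving the system yields a = -5, b = 6, c = 2, d = -3.
So q(s) = -5s^3 + 6s^2 + 2s - 3.
The leading coefficient is -5.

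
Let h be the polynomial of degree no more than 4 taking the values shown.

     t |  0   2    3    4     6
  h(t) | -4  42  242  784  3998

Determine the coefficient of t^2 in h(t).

Write h(t) = at^4 + bt^3 + ct^2 + dt + e. Substituting each data point gives a linear system:
  e = -4
  16a + 8b + 4c + 2d + e = 42
  81a + 27b + 9c + 3d + e = 242
  256a + 64b + 16c + 4d + e = 784
  1296a + 216b + 36c + 6d + e = 3998
Solving the system yields a = 3, b = 1, c = -3, d = 1, e = -4.
So h(t) = 3t⁴ + t³ - 3t² + t - 4.
The coefficient of t^2 is -3.

-3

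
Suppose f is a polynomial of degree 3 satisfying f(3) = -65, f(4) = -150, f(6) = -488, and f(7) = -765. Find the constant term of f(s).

Write f(s) = as^3 + bs^2 + cs + d. Substituting each data point gives a linear system:
  27a + 9b + 3c + d = -65
  64a + 16b + 4c + d = -150
  216a + 36b + 6c + d = -488
  343a + 49b + 7c + d = -765
Solving the system yields a = -2, b = -2, c = 3, d = -2.
So f(s) = -2s^3 - 2s^2 + 3s - 2.
The constant term is -2.

-2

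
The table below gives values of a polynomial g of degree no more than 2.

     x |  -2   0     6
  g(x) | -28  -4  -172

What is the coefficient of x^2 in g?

-5

Write g(x) = ax^2 + bx + c. Substituting each data point gives a linear system:
  4a - 2b + c = -28
  c = -4
  36a + 6b + c = -172
Solving the system yields a = -5, b = 2, c = -4.
So g(x) = -5x² + 2x - 4.
The leading coefficient is -5.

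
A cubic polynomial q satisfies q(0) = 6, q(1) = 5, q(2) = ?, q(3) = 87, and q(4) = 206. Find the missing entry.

26

On equispaced nodes a degree-3 polynomial has vanishing fourth forward difference, so
  q(0) - 4·q(1) + 6·q(2) - 4·q(3) + q(4) = 0.
Substituting the known values and solving for q(2):
  6·q(2) = 156
  q(2) = 26.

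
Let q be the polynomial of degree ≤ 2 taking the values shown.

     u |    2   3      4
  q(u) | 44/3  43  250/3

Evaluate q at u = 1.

Forward differences of the values at u = 2, 3, 4:
  q  : 44/3  43  250/3
  Δ  : 85/3  121/3
  Δ^2: 12
The second differences are constant, confirming degree 2.
Interpolating (Newton forward form) and evaluating at u = 1 gives q(1) = -5/3.

-5/3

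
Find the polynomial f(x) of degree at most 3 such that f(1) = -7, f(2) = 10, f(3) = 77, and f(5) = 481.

f(x) = 5x^3 - 5x^2 - 3x - 4

Write f(x) = ax^3 + bx^2 + cx + d. Substituting each data point gives a linear system:
  a + b + c + d = -7
  8a + 4b + 2c + d = 10
  27a + 9b + 3c + d = 77
  125a + 25b + 5c + d = 481
Solving the system yields a = 5, b = -5, c = -3, d = -4.
So f(x) = 5x^3 - 5x^2 - 3x - 4.
Check: f(3) = 77. ✓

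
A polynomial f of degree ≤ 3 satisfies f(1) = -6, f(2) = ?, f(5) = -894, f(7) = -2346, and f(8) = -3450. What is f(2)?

The 4 known points determine the degree-3 polynomial uniquely.
Write f(n) = an^3 + bn^2 + cn + d. Substituting each data point gives a linear system:
  a + b + c + d = -6
  125a + 25b + 5c + d = -894
  343a + 49b + 7c + d = -2346
  512a + 64b + 8c + d = -3450
Solving the system yields a = -6, b = -6, c = 0, d = 6.
So f(n) = -6n^3 - 6n^2 + 6.
Then f(2) = -66.

-66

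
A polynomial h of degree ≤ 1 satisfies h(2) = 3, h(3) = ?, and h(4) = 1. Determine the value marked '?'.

The 2 known points determine the degree-1 polynomial uniquely.
Write h(u) = au + b. Substituting each data point gives a linear system:
  2a + b = 3
  4a + b = 1
Solving the system yields a = -1, b = 5.
So h(u) = -u + 5.
Then h(3) = 2.

2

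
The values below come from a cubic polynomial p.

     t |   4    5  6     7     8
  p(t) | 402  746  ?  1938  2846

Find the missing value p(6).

1248

The 4 known points determine the degree-3 polynomial uniquely.
Write p(t) = at^3 + bt^2 + ct + d. Substituting each data point gives a linear system:
  64a + 16b + 4c + d = 402
  125a + 25b + 5c + d = 746
  343a + 49b + 7c + d = 1938
  512a + 64b + 8c + d = 2846
Solving the system yields a = 5, b = 4, c = 3, d = 6.
So p(t) = 5t³ + 4t² + 3t + 6.
Then p(6) = 1248.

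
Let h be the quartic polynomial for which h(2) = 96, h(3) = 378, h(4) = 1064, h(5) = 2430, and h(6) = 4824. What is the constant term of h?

0

Write h(t) = at^4 + bt^3 + ct^2 + dt + e. Substituting each data point gives a linear system:
  16a + 8b + 4c + 2d + e = 96
  81a + 27b + 9c + 3d + e = 378
  256a + 64b + 16c + 4d + e = 1064
  625a + 125b + 25c + 5d + e = 2430
  1296a + 216b + 36c + 6d + e = 4824
Solving the system yields a = 3, b = 4, c = 1, d = 6, e = 0.
So h(t) = 3t⁴ + 4t³ + t² + 6t.
The constant term is 0.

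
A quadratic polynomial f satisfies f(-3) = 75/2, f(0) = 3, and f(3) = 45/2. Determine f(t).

Write f(t) = at^2 + bt + c. Substituting each data point gives a linear system:
  9a - 3b + c = 75/2
  c = 3
  9a + 3b + c = 45/2
Solving the system yields a = 3, b = -5/2, c = 3.
So f(t) = 3t^2 - (5/2)t + 3.
Check: f(3) = 45/2. ✓

f(t) = 3t^2 - (5/2)t + 3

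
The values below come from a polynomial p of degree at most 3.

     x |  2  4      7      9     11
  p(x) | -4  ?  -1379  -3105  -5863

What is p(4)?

The 4 known points determine the degree-3 polynomial uniquely.
Write p(x) = ax^3 + bx^2 + cx + d. Substituting each data point gives a linear system:
  8a + 4b + 2c + d = -4
  343a + 49b + 7c + d = -1379
  729a + 81b + 9c + d = -3105
  1331a + 121b + 11c + d = -5863
Solving the system yields a = -5, b = 6, c = 6, d = 0.
So p(x) = -5x^3 + 6x^2 + 6x.
Then p(4) = -200.

-200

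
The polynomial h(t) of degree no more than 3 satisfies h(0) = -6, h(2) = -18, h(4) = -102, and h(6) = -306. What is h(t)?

h(t) = -t^3 - 3t^2 + 4t - 6

Using the Lagrange interpolation formula with nodes 0, 2, 4, 6:
  L_0(t) = (t - 2)(t - 4)(t - 6) / -48
  L_1(t) = t(t - 4)(t - 6) / 16
  L_2(t) = t(t - 2)(t - 6) / -16
  L_3(t) = t(t - 2)(t - 4) / 48
Then h(t) = -6·L_0(t) - 18·L_1(t) - 102·L_2(t) - 306·L_3(t).
Expanding and collecting terms gives h(t) = -t^3 - 3t^2 + 4t - 6.
Check: h(6) = -306. ✓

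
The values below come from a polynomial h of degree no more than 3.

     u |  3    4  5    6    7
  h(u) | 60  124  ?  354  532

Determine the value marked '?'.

On equispaced nodes a degree-3 polynomial has vanishing fourth forward difference, so
  h(3) - 4·h(4) + 6·h(5) - 4·h(6) + h(7) = 0.
Substituting the known values and solving for h(5):
  6·h(5) = 1320
  h(5) = 220.

220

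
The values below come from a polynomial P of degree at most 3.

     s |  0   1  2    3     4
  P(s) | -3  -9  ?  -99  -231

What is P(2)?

-33

On equispaced nodes a degree-3 polynomial has vanishing fourth forward difference, so
  P(0) - 4·P(1) + 6·P(2) - 4·P(3) + P(4) = 0.
Substituting the known values and solving for P(2):
  6·P(2) = -198
  P(2) = -33.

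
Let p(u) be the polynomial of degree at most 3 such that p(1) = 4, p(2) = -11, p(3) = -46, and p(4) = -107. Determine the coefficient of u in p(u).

4

Write p(u) = au^3 + bu^2 + cu + d. Substituting each data point gives a linear system:
  a + b + c + d = 4
  8a + 4b + 2c + d = -11
  27a + 9b + 3c + d = -46
  64a + 16b + 4c + d = -107
Solving the system yields a = -1, b = -4, c = 4, d = 5.
So p(u) = -u³ - 4u² + 4u + 5.
The coefficient of u is 4.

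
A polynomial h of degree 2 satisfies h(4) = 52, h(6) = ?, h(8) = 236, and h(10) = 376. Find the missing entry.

The 3 known points determine the degree-2 polynomial uniquely.
Write h(x) = ax^2 + bx + c. Substituting each data point gives a linear system:
  16a + 4b + c = 52
  64a + 8b + c = 236
  100a + 10b + c = 376
Solving the system yields a = 4, b = -2, c = -4.
So h(x) = 4x^2 - 2x - 4.
Then h(6) = 128.

128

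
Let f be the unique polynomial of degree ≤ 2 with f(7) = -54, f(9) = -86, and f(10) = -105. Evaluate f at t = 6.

Write f(t) = at^2 + bt + c. Substituting each data point gives a linear system:
  49a + 7b + c = -54
  81a + 9b + c = -86
  100a + 10b + c = -105
Solving the system yields a = -1, b = 0, c = -5.
So f(t) = -t² - 5.
Then f(6) = -41.

-41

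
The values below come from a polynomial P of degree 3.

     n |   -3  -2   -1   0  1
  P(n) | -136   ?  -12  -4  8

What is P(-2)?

-46

On equispaced nodes a degree-3 polynomial has vanishing fourth forward difference, so
  P(-3) - 4·P(-2) + 6·P(-1) - 4·P(0) + P(1) = 0.
Substituting the known values and solving for P(-2):
  -4·P(-2) = 184
  P(-2) = -46.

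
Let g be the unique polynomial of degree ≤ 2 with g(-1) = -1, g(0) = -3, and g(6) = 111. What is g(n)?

Write g(n) = an^2 + bn + c. Substituting each data point gives a linear system:
  a - b + c = -1
  c = -3
  36a + 6b + c = 111
Solving the system yields a = 3, b = 1, c = -3.
So g(n) = 3n^2 + n - 3.
Check: g(6) = 111. ✓

g(n) = 3n^2 + n - 3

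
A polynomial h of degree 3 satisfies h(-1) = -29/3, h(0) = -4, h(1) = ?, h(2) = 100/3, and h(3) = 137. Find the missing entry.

On equispaced nodes a degree-3 polynomial has vanishing fourth forward difference, so
  h(-1) - 4·h(0) + 6·h(1) - 4·h(2) + h(3) = 0.
Substituting the known values and solving for h(1):
  6·h(1) = -10
  h(1) = -5/3.

-5/3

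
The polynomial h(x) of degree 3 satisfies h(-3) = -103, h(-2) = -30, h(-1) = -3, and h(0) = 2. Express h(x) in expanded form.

h(x) = 4x^3 + x^2 + 2x + 2

Using the Lagrange interpolation formula with nodes -3, -2, -1, 0:
  L_0(x) = (x + 2)(x + 1)x / -6
  L_1(x) = (x + 3)(x + 1)x / 2
  L_2(x) = (x + 3)(x + 2)x / -2
  L_3(x) = (x + 3)(x + 2)(x + 1) / 6
Then h(x) = -103·L_0(x) - 30·L_1(x) - 3·L_2(x) + 2·L_3(x).
Expanding and collecting terms gives h(x) = 4x^3 + x^2 + 2x + 2.
Check: h(-1) = -3. ✓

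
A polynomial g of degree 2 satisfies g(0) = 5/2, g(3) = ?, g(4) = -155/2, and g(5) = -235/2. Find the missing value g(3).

-91/2

The 3 known points determine the degree-2 polynomial uniquely.
Write g(t) = at^2 + bt + c. Substituting each data point gives a linear system:
  c = 5/2
  16a + 4b + c = -155/2
  25a + 5b + c = -235/2
Solving the system yields a = -4, b = -4, c = 5/2.
So g(t) = -4t² - 4t + 5/2.
Then g(3) = -91/2.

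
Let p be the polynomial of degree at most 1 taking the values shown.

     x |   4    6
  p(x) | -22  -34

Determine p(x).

p(x) = -6x + 2

Using the Lagrange interpolation formula with nodes 4, 6:
  L_0(x) = (x - 6) / -2
  L_1(x) = (x - 4) / 2
Then p(x) = -22·L_0(x) - 34·L_1(x).
Expanding and collecting terms gives p(x) = -6x + 2.
Check: p(6) = -34. ✓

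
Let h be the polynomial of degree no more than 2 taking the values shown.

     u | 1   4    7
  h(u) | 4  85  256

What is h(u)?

Write h(u) = au^2 + bu + c. Substituting each data point gives a linear system:
  a + b + c = 4
  16a + 4b + c = 85
  49a + 7b + c = 256
Solving the system yields a = 5, b = 2, c = -3.
So h(u) = 5u^2 + 2u - 3.
Check: h(1) = 4. ✓

h(u) = 5u^2 + 2u - 3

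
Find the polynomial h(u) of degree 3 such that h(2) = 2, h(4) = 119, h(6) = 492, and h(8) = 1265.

Write h(u) = au^3 + bu^2 + cu + d. Substituting each data point gives a linear system:
  8a + 4b + 2c + d = 2
  64a + 16b + 4c + d = 119
  216a + 36b + 6c + d = 492
  512a + 64b + 8c + d = 1265
Solving the system yields a = 3, b = -4, c = -3/2, d = -3.
So h(u) = 3u^3 - 4u^2 - (3/2)u - 3.
Check: h(6) = 492. ✓

h(u) = 3u^3 - 4u^2 - (3/2)u - 3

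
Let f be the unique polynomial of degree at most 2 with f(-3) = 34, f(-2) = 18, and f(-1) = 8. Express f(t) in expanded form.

Write f(t) = at^2 + bt + c. Substituting each data point gives a linear system:
  9a - 3b + c = 34
  4a - 2b + c = 18
  a - b + c = 8
Solving the system yields a = 3, b = -1, c = 4.
So f(t) = 3t^2 - t + 4.
Check: f(-1) = 8. ✓

f(t) = 3t^2 - t + 4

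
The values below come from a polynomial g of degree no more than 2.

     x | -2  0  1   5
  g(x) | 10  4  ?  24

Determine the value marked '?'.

The 3 known points determine the degree-2 polynomial uniquely.
Write g(x) = ax^2 + bx + c. Substituting each data point gives a linear system:
  4a - 2b + c = 10
  c = 4
  25a + 5b + c = 24
Solving the system yields a = 1, b = -1, c = 4.
So g(x) = x^2 - x + 4.
Then g(1) = 4.

4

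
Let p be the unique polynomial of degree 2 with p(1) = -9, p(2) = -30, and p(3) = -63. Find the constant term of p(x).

0

Write p(x) = ax^2 + bx + c. Substituting each data point gives a linear system:
  a + b + c = -9
  4a + 2b + c = -30
  9a + 3b + c = -63
Solving the system yields a = -6, b = -3, c = 0.
So p(x) = -6x^2 - 3x.
The constant term is 0.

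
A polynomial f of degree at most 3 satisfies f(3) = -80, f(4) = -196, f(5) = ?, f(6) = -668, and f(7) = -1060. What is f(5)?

The 4 known points determine the degree-3 polynomial uniquely.
Write f(s) = as^3 + bs^2 + cs + d. Substituting each data point gives a linear system:
  27a + 9b + 3c + d = -80
  64a + 16b + 4c + d = -196
  216a + 36b + 6c + d = -668
  343a + 49b + 7c + d = -1060
Solving the system yields a = -3, b = -1, c = 2, d = 4.
So f(s) = -3s^3 - s^2 + 2s + 4.
Then f(5) = -386.

-386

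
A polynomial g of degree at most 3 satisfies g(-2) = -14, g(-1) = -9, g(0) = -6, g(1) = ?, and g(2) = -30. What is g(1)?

-11

On equispaced nodes a degree-3 polynomial has vanishing fourth forward difference, so
  g(-2) - 4·g(-1) + 6·g(0) - 4·g(1) + g(2) = 0.
Substituting the known values and solving for g(1):
  -4·g(1) = 44
  g(1) = -11.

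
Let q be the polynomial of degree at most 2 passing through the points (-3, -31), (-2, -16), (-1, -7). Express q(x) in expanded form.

Using the Lagrange interpolation formula with nodes -3, -2, -1:
  L_0(x) = (x + 2)(x + 1) / 2
  L_1(x) = (x + 3)(x + 1) / -1
  L_2(x) = (x + 3)(x + 2) / 2
Then q(x) = -31·L_0(x) - 16·L_1(x) - 7·L_2(x).
Expanding and collecting terms gives q(x) = -3x^2 - 4.
Check: q(-3) = -31. ✓

q(x) = -3x^2 - 4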